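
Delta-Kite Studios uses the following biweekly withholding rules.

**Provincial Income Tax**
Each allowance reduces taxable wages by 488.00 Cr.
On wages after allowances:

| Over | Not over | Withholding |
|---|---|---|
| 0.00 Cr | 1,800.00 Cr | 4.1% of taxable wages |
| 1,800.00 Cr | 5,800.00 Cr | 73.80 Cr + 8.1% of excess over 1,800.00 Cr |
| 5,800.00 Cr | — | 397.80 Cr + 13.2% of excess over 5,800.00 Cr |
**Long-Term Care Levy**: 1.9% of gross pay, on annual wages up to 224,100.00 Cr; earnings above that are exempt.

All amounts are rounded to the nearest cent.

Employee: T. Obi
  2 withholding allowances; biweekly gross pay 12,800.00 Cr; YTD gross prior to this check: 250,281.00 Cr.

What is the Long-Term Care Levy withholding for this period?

0.00 Cr

Long-Term Care Levy: YTD 250,281.00 Cr ≥ cap 224,100.00 Cr → 0.00 Cr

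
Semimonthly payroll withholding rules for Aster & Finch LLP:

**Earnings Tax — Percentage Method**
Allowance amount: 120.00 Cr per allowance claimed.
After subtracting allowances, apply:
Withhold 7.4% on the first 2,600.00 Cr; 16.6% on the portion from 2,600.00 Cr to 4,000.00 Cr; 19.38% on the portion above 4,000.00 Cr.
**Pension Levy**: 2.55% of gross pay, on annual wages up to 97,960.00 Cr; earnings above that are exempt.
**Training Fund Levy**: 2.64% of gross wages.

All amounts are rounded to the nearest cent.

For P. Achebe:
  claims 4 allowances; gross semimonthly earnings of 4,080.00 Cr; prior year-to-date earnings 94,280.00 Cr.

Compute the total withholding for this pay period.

Earnings Tax: taxable = 4,080.00 Cr − 4×120.00 Cr = 3,600.00 Cr
  192.40 Cr + 16.6% × (3,600.00 Cr − 2,600.00 Cr) = 192.40 Cr + 16.6% × 1,000.00 Cr = 358.40 Cr
Pension Levy: cap 97,960.00 Cr − YTD 94,280.00 Cr = 3,680.00 Cr subject; 2.55% × 3,680.00 Cr = 93.84 Cr
Training Fund Levy: 2.64% × 4,080.00 Cr = 107.71 Cr
Total: 358.40 Cr + 93.84 Cr + 107.71 Cr = 559.95 Cr

559.95 Cr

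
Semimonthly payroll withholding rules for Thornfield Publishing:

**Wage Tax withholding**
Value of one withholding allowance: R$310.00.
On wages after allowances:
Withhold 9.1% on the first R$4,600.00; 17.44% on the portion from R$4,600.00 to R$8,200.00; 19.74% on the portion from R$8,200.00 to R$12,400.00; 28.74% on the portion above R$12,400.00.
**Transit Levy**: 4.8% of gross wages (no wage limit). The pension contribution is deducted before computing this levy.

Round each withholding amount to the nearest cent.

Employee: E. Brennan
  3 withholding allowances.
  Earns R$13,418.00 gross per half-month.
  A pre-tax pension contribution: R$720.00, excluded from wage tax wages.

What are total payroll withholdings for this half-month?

Wage Tax: taxable = R$13,418.00 − R$720.00 − 3×R$310.00 = R$11,768.00
  R$1,046.44 + 19.74% × (R$11,768.00 − R$8,200.00) = R$1,046.44 + 19.74% × R$3,568.00 = R$1,750.76
Transit Levy: 4.8% × R$12,698.00 = R$609.50
Total: R$1,750.76 + R$609.50 = R$2,360.26

R$2,360.26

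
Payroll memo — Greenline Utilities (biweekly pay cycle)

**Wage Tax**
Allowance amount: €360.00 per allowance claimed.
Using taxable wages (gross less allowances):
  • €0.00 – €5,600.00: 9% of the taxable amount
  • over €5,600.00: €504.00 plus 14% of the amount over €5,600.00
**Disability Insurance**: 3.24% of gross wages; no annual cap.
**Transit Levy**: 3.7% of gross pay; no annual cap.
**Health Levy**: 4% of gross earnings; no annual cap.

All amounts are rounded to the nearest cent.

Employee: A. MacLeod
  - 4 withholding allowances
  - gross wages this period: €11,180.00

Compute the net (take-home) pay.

Wage Tax: taxable = €11,180.00 − 4×€360.00 = €9,740.00
  €504.00 + 14% × (€9,740.00 − €5,600.00) = €504.00 + 14% × €4,140.00 = €1,083.60
Disability Insurance: 3.24% × €11,180.00 = €362.23
Transit Levy: 3.7% × €11,180.00 = €413.66
Health Levy: 4% × €11,180.00 = €447.20
Total withheld: €1,083.60 + €362.23 + €413.66 + €447.20 = €2,306.69
Net pay: €11,180.00 − €2,306.69 = €8,873.31

€8,873.31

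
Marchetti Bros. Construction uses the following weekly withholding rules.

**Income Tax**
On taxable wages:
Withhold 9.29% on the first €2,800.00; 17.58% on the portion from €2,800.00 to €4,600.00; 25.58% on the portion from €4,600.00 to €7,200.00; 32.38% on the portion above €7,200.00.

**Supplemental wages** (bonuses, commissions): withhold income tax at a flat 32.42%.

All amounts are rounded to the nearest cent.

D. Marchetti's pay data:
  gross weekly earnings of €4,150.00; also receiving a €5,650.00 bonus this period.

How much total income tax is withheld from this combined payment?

€2,329.18

Income Tax: taxable = €4,150.00
  €260.12 + 17.58% × (€4,150.00 − €2,800.00) = €260.12 + 17.58% × €1,350.00 = €497.45
Supplemental (32.42% flat on bonus): 32.42% × €5,650.00 = €1,831.73
Total income tax: €497.45 + €1,831.73 = €2,329.18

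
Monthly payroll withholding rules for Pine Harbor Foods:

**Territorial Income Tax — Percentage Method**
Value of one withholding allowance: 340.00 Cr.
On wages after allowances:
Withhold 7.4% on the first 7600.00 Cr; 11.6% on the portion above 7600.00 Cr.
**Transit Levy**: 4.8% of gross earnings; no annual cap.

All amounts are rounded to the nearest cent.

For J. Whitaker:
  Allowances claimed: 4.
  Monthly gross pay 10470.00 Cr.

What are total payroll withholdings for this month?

Territorial Income Tax: taxable = 10470.00 Cr − 4×340.00 Cr = 9110.00 Cr
  562.40 Cr + 11.6% × (9110.00 Cr − 7600.00 Cr) = 562.40 Cr + 11.6% × 1510.00 Cr = 737.56 Cr
Transit Levy: 4.8% × 10470.00 Cr = 502.56 Cr
Total: 737.56 Cr + 502.56 Cr = 1240.12 Cr

1240.12 Cr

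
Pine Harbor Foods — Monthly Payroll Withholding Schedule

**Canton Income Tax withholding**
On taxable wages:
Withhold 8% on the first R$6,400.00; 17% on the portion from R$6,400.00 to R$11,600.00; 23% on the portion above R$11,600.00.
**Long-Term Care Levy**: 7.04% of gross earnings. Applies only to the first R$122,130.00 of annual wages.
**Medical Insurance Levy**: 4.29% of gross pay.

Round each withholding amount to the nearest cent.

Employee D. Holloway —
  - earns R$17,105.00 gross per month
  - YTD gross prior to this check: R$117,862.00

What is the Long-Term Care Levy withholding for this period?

R$300.47

Long-Term Care Levy: cap R$122,130.00 − YTD R$117,862.00 = R$4,268.00 subject; 7.04% × R$4,268.00 = R$300.47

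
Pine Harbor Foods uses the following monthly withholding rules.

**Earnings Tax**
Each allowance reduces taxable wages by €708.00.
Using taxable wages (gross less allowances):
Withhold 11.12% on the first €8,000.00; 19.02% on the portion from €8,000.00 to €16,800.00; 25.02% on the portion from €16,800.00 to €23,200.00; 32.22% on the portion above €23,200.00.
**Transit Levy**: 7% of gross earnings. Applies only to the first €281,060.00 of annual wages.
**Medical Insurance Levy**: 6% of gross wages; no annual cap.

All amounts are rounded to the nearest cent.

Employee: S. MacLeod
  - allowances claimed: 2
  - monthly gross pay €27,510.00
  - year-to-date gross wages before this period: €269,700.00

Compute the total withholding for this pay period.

Earnings Tax: taxable = €27,510.00 − 2×€708.00 = €26,094.00
  €4,164.64 + 32.22% × (€26,094.00 − €23,200.00) = €4,164.64 + 32.22% × €2,894.00 = €5,097.09
Transit Levy: cap €281,060.00 − YTD €269,700.00 = €11,360.00 subject; 7% × €11,360.00 = €795.20
Medical Insurance Levy: 6% × €27,510.00 = €1,650.60
Total: €5,097.09 + €795.20 + €1,650.60 = €7,542.89

€7,542.89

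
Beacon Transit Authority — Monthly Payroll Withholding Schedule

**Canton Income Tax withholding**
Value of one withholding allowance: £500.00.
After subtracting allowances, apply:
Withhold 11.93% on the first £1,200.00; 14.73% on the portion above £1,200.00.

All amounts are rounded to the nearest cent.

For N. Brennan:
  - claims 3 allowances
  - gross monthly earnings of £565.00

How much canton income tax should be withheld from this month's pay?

Canton Income Tax: taxable = £565.00 − 3×£500.00 = £-935.00
  Taxable ≤ 0 → £0.00

£0.00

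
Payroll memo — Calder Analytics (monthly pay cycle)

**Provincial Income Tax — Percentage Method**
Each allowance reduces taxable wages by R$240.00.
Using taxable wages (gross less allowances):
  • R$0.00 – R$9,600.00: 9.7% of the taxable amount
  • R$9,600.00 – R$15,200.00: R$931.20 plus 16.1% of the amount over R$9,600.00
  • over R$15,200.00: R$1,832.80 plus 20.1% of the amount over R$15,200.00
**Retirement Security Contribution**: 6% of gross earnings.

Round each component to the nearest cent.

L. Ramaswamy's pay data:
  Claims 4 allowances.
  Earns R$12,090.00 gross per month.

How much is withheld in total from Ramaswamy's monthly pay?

Provincial Income Tax: taxable = R$12,090.00 − 4×R$240.00 = R$11,130.00
  R$931.20 + 16.1% × (R$11,130.00 − R$9,600.00) = R$931.20 + 16.1% × R$1,530.00 = R$1,177.53
Retirement Security Contribution: 6% × R$12,090.00 = R$725.40
Total: R$1,177.53 + R$725.40 = R$1,902.93

R$1,902.93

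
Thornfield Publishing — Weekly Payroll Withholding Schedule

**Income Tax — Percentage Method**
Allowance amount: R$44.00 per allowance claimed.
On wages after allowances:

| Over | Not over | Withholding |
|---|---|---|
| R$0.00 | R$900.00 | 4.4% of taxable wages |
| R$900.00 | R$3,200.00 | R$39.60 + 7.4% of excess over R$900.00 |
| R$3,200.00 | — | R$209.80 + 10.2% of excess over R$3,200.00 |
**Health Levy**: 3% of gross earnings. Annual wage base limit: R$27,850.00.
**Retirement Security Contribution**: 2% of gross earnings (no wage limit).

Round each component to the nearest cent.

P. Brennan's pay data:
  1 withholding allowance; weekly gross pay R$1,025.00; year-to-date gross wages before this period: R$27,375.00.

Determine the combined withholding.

Income Tax: taxable = R$1,025.00 − 1×R$44.00 = R$981.00
  R$39.60 + 7.4% × (R$981.00 − R$900.00) = R$39.60 + 7.4% × R$81.00 = R$45.59
Health Levy: cap R$27,850.00 − YTD R$27,375.00 = R$475.00 subject; 3% × R$475.00 = R$14.25
Retirement Security Contribution: 2% × R$1,025.00 = R$20.50
Total: R$45.59 + R$14.25 + R$20.50 = R$80.34

R$80.34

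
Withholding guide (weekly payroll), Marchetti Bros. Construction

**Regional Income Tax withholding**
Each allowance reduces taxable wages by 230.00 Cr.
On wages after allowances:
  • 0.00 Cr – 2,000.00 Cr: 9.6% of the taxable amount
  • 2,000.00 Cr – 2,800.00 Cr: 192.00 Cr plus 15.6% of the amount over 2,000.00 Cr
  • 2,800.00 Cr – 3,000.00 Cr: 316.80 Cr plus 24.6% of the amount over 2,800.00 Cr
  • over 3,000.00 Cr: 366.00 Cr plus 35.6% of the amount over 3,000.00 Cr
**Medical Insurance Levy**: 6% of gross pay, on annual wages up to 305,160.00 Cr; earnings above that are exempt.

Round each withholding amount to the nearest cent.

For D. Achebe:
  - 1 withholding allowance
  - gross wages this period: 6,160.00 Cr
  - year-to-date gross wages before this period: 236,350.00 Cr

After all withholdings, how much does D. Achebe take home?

Regional Income Tax: taxable = 6,160.00 Cr − 1×230.00 Cr = 5,930.00 Cr
  366.00 Cr + 35.6% × (5,930.00 Cr − 3,000.00 Cr) = 366.00 Cr + 35.6% × 2,930.00 Cr = 1,409.08 Cr
Medical Insurance Levy: 6% × 6,160.00 Cr = 369.60 Cr
Total withheld: 1,409.08 Cr + 369.60 Cr = 1,778.68 Cr
Net pay: 6,160.00 Cr − 1,778.68 Cr = 4,381.32 Cr

4,381.32 Cr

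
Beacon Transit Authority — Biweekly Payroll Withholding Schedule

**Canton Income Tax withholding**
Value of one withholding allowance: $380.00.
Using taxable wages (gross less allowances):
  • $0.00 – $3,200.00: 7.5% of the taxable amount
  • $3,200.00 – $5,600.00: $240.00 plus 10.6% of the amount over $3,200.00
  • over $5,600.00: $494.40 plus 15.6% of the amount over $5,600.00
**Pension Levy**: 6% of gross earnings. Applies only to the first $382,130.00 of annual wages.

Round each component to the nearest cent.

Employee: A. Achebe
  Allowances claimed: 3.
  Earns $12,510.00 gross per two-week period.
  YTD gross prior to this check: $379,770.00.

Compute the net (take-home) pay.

$10,973.88

Canton Income Tax: taxable = $12,510.00 − 3×$380.00 = $11,370.00
  $494.40 + 15.6% × ($11,370.00 − $5,600.00) = $494.40 + 15.6% × $5,770.00 = $1,394.52
Pension Levy: cap $382,130.00 − YTD $379,770.00 = $2,360.00 subject; 6% × $2,360.00 = $141.60
Total withheld: $1,394.52 + $141.60 = $1,536.12
Net pay: $12,510.00 − $1,536.12 = $10,973.88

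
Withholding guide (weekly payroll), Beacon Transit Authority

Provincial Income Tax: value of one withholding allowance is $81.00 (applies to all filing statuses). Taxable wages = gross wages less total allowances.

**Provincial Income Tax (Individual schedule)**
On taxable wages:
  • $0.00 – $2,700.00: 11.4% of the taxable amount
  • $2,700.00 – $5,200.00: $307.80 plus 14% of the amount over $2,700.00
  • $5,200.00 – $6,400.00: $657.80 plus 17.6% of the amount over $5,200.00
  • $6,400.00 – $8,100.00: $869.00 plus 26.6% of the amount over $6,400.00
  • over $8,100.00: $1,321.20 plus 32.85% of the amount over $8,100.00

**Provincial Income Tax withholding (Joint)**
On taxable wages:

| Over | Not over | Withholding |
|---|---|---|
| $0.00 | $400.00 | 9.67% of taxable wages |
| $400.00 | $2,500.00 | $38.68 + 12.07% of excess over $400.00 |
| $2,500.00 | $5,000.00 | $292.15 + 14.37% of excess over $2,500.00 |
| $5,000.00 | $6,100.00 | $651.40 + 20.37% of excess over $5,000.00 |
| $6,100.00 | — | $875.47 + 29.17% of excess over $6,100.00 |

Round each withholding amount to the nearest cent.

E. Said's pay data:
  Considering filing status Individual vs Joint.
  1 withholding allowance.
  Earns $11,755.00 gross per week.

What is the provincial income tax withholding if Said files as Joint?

$2,501.41

Provincial Income Tax (Joint): taxable = $11,755.00 − 1×$81.00 = $11,674.00
  $875.47 + 29.17% × ($11,674.00 − $6,100.00) = $875.47 + 29.17% × $5,574.00 = $2,501.41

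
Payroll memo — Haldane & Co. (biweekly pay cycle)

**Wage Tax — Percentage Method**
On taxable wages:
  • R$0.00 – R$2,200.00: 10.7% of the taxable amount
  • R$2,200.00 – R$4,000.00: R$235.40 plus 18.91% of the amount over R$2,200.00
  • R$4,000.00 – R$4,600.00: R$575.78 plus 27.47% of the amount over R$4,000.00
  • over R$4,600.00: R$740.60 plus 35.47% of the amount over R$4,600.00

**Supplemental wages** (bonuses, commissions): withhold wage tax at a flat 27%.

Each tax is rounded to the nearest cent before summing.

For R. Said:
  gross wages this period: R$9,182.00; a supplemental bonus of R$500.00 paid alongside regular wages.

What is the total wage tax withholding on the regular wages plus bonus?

R$2,500.84

Wage Tax: taxable = R$9,182.00
  R$740.60 + 35.47% × (R$9,182.00 − R$4,600.00) = R$740.60 + 35.47% × R$4,582.00 = R$2,365.84
Supplemental (27% flat on bonus): 27% × R$500.00 = R$135.00
Total wage tax: R$2,365.84 + R$135.00 = R$2,500.84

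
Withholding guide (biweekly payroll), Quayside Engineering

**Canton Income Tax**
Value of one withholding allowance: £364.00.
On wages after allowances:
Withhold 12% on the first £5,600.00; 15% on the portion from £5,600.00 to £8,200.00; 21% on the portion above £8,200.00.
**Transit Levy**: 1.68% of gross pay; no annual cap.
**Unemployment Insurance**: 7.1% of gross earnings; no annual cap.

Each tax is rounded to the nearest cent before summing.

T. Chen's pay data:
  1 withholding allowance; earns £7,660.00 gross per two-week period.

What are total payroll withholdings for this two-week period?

£1,598.95

Canton Income Tax: taxable = £7,660.00 − 1×£364.00 = £7,296.00
  £672.00 + 15% × (£7,296.00 − £5,600.00) = £672.00 + 15% × £1,696.00 = £926.40
Transit Levy: 1.68% × £7,660.00 = £128.69
Unemployment Insurance: 7.1% × £7,660.00 = £543.86
Total: £926.40 + £128.69 + £543.86 = £1,598.95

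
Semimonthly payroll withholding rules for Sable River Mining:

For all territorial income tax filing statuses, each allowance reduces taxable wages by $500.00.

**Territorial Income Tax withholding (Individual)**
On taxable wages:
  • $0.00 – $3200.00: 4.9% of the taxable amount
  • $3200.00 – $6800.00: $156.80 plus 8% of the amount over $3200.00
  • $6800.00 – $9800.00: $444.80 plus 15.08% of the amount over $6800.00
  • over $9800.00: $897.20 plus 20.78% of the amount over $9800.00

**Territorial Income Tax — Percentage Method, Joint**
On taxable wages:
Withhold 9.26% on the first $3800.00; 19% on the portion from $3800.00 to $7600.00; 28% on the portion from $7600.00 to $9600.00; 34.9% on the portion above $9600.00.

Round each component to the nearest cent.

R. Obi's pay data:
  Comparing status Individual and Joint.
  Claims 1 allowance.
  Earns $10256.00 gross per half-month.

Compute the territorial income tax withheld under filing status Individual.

$890.56

Territorial Income Tax (Individual): taxable = $10256.00 − 1×$500.00 = $9756.00
  $444.80 + 15.08% × ($9756.00 − $6800.00) = $444.80 + 15.08% × $2956.00 = $890.56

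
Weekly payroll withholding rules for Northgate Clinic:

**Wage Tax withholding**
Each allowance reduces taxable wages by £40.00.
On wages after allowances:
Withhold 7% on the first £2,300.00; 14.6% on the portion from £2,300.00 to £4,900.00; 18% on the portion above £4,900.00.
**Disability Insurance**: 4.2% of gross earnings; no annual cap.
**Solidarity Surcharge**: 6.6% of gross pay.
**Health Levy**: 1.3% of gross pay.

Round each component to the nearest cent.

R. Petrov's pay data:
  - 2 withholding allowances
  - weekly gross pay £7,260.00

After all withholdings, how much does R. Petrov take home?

Wage Tax: taxable = £7,260.00 − 2×£40.00 = £7,180.00
  £540.60 + 18% × (£7,180.00 − £4,900.00) = £540.60 + 18% × £2,280.00 = £951.00
Disability Insurance: 4.2% × £7,260.00 = £304.92
Solidarity Surcharge: 6.6% × £7,260.00 = £479.16
Health Levy: 1.3% × £7,260.00 = £94.38
Total withheld: £951.00 + £304.92 + £479.16 + £94.38 = £1,829.46
Net pay: £7,260.00 − £1,829.46 = £5,430.54

£5,430.54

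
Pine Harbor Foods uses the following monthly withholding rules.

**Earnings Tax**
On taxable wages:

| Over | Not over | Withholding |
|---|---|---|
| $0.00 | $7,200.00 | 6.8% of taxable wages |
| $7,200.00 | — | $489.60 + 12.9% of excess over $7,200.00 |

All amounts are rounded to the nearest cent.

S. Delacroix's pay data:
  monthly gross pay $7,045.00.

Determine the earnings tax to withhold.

$479.06

Earnings Tax: taxable = $7,045.00
  6.8% × $7,045.00 = $479.06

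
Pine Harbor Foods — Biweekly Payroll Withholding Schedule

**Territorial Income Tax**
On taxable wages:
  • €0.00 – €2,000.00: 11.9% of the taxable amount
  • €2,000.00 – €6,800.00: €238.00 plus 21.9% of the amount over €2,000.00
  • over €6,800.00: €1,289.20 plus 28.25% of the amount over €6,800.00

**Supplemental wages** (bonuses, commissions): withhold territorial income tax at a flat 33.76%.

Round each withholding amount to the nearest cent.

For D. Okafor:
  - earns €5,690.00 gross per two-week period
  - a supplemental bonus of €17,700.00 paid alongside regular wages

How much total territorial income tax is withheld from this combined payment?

€7,021.63

Territorial Income Tax: taxable = €5,690.00
  €238.00 + 21.9% × (€5,690.00 − €2,000.00) = €238.00 + 21.9% × €3,690.00 = €1,046.11
Supplemental (33.76% flat on bonus): 33.76% × €17,700.00 = €5,975.52
Total territorial income tax: €1,046.11 + €5,975.52 = €7,021.63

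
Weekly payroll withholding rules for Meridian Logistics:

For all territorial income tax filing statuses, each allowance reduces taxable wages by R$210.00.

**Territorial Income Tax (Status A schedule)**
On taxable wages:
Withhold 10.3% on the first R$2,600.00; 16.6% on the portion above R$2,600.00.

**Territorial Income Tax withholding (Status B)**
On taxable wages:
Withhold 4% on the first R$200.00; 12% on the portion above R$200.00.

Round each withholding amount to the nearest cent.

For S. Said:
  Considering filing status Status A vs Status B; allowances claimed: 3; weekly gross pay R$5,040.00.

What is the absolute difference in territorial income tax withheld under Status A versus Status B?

Territorial Income Tax (Status A): taxable = R$5,040.00 − 3×R$210.00 = R$4,410.00
  R$267.80 + 16.6% × (R$4,410.00 − R$2,600.00) = R$267.80 + 16.6% × R$1,810.00 = R$568.26
Territorial Income Tax (Status B): taxable = R$5,040.00 − 3×R$210.00 = R$4,410.00
  R$8.00 + 12% × (R$4,410.00 − R$200.00) = R$8.00 + 12% × R$4,210.00 = R$513.20
Difference: |R$568.26 − R$513.20| = R$55.06 (higher under Status A)

R$55.06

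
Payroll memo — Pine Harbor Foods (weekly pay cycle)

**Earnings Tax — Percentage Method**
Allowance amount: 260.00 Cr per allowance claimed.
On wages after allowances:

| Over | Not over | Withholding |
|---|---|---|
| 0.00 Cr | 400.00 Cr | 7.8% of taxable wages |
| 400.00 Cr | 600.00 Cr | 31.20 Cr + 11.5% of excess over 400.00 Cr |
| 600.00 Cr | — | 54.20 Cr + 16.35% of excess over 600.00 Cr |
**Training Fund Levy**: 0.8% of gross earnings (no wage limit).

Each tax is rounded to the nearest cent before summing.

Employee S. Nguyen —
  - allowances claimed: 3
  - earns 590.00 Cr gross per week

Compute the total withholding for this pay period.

Earnings Tax: taxable = 590.00 Cr − 3×260.00 Cr = -190.00 Cr
  Taxable ≤ 0 → 0.00 Cr
Training Fund Levy: 0.8% × 590.00 Cr = 4.72 Cr
Total: 0.00 Cr + 4.72 Cr = 4.72 Cr

4.72 Cr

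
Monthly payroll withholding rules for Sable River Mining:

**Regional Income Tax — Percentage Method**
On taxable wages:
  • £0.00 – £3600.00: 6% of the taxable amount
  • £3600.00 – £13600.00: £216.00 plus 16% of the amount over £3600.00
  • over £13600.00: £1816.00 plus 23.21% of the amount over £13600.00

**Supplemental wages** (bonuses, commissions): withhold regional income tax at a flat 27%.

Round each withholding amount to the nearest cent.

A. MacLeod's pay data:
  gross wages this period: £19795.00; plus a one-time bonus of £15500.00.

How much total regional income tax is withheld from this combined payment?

£7438.86

Regional Income Tax: taxable = £19795.00
  £1816.00 + 23.21% × (£19795.00 − £13600.00) = £1816.00 + 23.21% × £6195.00 = £3253.86
Supplemental (27% flat on bonus): 27% × £15500.00 = £4185.00
Total regional income tax: £3253.86 + £4185.00 = £7438.86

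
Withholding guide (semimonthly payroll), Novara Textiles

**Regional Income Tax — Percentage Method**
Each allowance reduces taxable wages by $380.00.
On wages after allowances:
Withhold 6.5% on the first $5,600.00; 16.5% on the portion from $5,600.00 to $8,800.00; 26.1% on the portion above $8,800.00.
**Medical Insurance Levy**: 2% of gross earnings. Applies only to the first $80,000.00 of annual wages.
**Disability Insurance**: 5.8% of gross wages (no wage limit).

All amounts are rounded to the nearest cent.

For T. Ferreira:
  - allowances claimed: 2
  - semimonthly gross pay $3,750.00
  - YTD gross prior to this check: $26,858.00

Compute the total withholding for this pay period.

$486.85

Regional Income Tax: taxable = $3,750.00 − 2×$380.00 = $2,990.00
  6.5% × $2,990.00 = $194.35
Medical Insurance Levy: 2% × $3,750.00 = $75.00
Disability Insurance: 5.8% × $3,750.00 = $217.50
Total: $194.35 + $75.00 + $217.50 = $486.85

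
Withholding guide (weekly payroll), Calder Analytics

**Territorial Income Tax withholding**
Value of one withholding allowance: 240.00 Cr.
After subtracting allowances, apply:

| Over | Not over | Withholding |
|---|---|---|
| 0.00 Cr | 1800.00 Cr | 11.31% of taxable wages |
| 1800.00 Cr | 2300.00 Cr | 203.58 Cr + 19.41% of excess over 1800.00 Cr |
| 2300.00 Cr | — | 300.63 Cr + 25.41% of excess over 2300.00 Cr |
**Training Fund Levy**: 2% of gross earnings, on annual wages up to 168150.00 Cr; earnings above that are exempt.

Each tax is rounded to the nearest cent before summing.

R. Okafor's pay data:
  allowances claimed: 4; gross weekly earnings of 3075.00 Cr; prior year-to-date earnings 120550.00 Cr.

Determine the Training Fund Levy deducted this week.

Training Fund Levy: 2% × 3075.00 Cr = 61.50 Cr

61.50 Cr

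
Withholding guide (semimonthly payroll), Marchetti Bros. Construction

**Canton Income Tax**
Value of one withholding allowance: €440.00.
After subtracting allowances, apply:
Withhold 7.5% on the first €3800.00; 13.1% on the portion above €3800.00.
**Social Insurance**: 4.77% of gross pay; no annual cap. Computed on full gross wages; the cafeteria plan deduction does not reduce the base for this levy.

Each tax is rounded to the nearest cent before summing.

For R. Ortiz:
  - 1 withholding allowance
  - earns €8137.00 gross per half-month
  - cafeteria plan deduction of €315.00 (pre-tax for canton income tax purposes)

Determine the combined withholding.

Canton Income Tax: taxable = €8137.00 − €315.00 − 1×€440.00 = €7382.00
  €285.00 + 13.1% × (€7382.00 − €3800.00) = €285.00 + 13.1% × €3582.00 = €754.24
Social Insurance: 4.77% × €8137.00 = €388.13
Total: €754.24 + €388.13 = €1142.37

€1142.37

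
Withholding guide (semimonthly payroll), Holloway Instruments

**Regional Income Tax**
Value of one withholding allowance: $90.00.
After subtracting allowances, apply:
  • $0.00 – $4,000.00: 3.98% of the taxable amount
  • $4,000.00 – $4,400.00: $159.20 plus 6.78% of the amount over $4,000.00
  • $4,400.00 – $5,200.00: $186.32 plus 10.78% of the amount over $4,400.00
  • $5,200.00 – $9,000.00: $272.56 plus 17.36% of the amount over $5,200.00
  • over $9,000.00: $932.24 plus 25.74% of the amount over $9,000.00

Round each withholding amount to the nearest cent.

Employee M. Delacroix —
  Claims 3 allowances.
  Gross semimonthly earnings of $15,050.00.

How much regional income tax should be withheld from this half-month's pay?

$2,420.01

Regional Income Tax: taxable = $15,050.00 − 3×$90.00 = $14,780.00
  $932.24 + 25.74% × ($14,780.00 − $9,000.00) = $932.24 + 25.74% × $5,780.00 = $2,420.01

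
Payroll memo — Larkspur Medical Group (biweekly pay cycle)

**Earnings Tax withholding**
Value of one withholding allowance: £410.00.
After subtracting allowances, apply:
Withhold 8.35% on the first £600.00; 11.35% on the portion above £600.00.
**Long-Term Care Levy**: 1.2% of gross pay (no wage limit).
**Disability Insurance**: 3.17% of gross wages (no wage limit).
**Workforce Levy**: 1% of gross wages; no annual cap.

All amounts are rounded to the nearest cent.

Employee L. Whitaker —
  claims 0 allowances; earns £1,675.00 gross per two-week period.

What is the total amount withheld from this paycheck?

Earnings Tax: taxable = £1,675.00
  £50.10 + 11.35% × (£1,675.00 − £600.00) = £50.10 + 11.35% × £1,075.00 = £172.11
Long-Term Care Levy: 1.2% × £1,675.00 = £20.10
Disability Insurance: 3.17% × £1,675.00 = £53.10
Workforce Levy: 1% × £1,675.00 = £16.75
Total: £172.11 + £20.10 + £53.10 + £16.75 = £262.06

£262.06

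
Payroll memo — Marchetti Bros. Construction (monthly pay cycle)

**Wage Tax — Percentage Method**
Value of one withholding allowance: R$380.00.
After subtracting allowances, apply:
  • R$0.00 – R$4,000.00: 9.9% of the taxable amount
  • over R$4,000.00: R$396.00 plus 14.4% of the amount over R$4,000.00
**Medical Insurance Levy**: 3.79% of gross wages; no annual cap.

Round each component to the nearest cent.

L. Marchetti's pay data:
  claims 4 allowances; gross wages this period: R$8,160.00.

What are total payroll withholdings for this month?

Wage Tax: taxable = R$8,160.00 − 4×R$380.00 = R$6,640.00
  R$396.00 + 14.4% × (R$6,640.00 − R$4,000.00) = R$396.00 + 14.4% × R$2,640.00 = R$776.16
Medical Insurance Levy: 3.79% × R$8,160.00 = R$309.26
Total: R$776.16 + R$309.26 = R$1,085.42

R$1,085.42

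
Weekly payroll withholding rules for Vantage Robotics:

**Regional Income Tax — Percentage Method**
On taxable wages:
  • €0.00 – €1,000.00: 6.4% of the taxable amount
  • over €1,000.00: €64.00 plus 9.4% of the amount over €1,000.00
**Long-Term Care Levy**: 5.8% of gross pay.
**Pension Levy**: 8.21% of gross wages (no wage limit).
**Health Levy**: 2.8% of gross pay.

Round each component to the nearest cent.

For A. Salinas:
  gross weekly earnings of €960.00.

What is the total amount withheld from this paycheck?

Regional Income Tax: taxable = €960.00
  6.4% × €960.00 = €61.44
Long-Term Care Levy: 5.8% × €960.00 = €55.68
Pension Levy: 8.21% × €960.00 = €78.82
Health Levy: 2.8% × €960.00 = €26.88
Total: €61.44 + €55.68 + €78.82 + €26.88 = €222.82

€222.82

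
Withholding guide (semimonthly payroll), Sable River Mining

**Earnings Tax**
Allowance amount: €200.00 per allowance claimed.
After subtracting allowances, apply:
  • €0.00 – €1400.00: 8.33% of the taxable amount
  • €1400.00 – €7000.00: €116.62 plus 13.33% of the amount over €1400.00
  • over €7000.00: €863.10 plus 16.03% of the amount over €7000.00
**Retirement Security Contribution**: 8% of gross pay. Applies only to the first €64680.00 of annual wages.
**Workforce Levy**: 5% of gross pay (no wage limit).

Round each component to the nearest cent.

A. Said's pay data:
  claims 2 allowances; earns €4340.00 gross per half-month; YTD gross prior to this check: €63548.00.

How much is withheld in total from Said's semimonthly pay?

Earnings Tax: taxable = €4340.00 − 2×€200.00 = €3940.00
  €116.62 + 13.33% × (€3940.00 − €1400.00) = €116.62 + 13.33% × €2540.00 = €455.20
Retirement Security Contribution: cap €64680.00 − YTD €63548.00 = €1132.00 subject; 8% × €1132.00 = €90.56
Workforce Levy: 5% × €4340.00 = €217.00
Total: €455.20 + €90.56 + €217.00 = €762.76

€762.76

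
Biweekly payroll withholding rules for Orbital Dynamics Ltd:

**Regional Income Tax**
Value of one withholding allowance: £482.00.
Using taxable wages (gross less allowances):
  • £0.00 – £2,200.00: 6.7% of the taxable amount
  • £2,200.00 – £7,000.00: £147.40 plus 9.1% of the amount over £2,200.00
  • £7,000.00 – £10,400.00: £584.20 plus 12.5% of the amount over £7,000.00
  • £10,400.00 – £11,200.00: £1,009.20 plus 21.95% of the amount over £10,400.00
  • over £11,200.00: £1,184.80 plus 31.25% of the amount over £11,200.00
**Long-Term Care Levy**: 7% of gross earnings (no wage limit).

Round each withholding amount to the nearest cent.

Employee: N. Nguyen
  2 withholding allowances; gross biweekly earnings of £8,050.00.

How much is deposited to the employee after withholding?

£6,891.55

Regional Income Tax: taxable = £8,050.00 − 2×£482.00 = £7,086.00
  £584.20 + 12.5% × (£7,086.00 − £7,000.00) = £584.20 + 12.5% × £86.00 = £594.95
Long-Term Care Levy: 7% × £8,050.00 = £563.50
Total withheld: £594.95 + £563.50 = £1,158.45
Net pay: £8,050.00 − £1,158.45 = £6,891.55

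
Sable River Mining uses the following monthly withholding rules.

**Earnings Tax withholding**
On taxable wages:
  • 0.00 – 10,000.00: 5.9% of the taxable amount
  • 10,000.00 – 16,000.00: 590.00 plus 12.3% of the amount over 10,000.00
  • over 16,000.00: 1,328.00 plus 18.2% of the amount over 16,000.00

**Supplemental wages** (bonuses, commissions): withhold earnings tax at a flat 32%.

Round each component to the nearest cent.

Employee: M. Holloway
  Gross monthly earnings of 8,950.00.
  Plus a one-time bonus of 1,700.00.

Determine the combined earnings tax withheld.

Earnings Tax: taxable = 8,950.00
  5.9% × 8,950.00 = 528.05
Supplemental (32% flat on bonus): 32% × 1,700.00 = 544.00
Total earnings tax: 528.05 + 544.00 = 1,072.05

1,072.05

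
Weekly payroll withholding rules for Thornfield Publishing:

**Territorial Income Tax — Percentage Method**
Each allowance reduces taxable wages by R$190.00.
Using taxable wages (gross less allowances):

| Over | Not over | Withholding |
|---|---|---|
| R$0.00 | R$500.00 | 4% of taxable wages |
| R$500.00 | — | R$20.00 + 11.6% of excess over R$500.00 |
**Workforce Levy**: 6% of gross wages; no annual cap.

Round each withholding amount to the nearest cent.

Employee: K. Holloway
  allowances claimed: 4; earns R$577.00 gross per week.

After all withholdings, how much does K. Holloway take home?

R$542.38

Territorial Income Tax: taxable = R$577.00 − 4×R$190.00 = R$-183.00
  Taxable ≤ 0 → R$0.00
Workforce Levy: 6% × R$577.00 = R$34.62
Total withheld: R$0.00 + R$34.62 = R$34.62
Net pay: R$577.00 − R$34.62 = R$542.38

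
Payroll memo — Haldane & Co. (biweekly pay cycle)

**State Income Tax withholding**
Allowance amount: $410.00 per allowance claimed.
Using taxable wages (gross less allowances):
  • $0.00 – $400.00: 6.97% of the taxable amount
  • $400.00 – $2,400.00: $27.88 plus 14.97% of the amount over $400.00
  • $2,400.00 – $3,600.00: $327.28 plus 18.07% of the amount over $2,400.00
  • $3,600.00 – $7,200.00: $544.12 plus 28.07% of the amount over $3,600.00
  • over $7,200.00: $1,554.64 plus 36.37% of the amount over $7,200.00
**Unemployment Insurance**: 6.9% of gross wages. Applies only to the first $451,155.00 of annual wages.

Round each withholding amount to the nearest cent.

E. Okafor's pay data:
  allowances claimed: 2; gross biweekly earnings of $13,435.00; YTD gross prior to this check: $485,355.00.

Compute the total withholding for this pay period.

State Income Tax: taxable = $13,435.00 − 2×$410.00 = $12,615.00
  $1,554.64 + 36.37% × ($12,615.00 − $7,200.00) = $1,554.64 + 36.37% × $5,415.00 = $3,524.08
Unemployment Insurance: YTD $485,355.00 ≥ cap $451,155.00 → $0.00
Total: $3,524.08 + $0.00 = $3,524.08

$3,524.08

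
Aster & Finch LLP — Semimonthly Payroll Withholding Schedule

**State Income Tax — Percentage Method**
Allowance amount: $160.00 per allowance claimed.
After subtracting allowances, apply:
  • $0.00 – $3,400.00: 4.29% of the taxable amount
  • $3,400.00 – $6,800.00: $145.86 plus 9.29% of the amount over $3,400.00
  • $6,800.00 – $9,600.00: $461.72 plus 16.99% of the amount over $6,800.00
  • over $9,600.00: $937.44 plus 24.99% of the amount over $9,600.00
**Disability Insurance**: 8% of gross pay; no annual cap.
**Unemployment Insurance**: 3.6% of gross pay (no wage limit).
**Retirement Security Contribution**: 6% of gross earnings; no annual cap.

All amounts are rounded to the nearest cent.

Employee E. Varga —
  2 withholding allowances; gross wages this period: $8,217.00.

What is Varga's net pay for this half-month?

State Income Tax: taxable = $8,217.00 − 2×$160.00 = $7,897.00
  $461.72 + 16.99% × ($7,897.00 − $6,800.00) = $461.72 + 16.99% × $1,097.00 = $648.10
Disability Insurance: 8% × $8,217.00 = $657.36
Unemployment Insurance: 3.6% × $8,217.00 = $295.81
Retirement Security Contribution: 6% × $8,217.00 = $493.02
Total withheld: $648.10 + $657.36 + $295.81 + $493.02 = $2,094.29
Net pay: $8,217.00 − $2,094.29 = $6,122.71

$6,122.71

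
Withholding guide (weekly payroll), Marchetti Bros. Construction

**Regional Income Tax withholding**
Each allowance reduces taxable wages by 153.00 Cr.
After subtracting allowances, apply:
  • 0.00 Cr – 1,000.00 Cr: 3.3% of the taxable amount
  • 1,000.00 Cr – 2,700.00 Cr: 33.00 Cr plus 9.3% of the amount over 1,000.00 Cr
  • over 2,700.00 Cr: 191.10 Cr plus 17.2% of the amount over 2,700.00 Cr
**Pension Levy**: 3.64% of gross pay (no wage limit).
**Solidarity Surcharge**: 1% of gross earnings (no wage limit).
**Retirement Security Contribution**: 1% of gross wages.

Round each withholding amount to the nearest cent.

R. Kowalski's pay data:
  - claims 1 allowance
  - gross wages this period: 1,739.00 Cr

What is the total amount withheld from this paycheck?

Regional Income Tax: taxable = 1,739.00 Cr − 1×153.00 Cr = 1,586.00 Cr
  33.00 Cr + 9.3% × (1,586.00 Cr − 1,000.00 Cr) = 33.00 Cr + 9.3% × 586.00 Cr = 87.50 Cr
Pension Levy: 3.64% × 1,739.00 Cr = 63.30 Cr
Solidarity Surcharge: 1% × 1,739.00 Cr = 17.39 Cr
Retirement Security Contribution: 1% × 1,739.00 Cr = 17.39 Cr
Total: 87.50 Cr + 63.30 Cr + 17.39 Cr + 17.39 Cr = 185.58 Cr

185.58 Cr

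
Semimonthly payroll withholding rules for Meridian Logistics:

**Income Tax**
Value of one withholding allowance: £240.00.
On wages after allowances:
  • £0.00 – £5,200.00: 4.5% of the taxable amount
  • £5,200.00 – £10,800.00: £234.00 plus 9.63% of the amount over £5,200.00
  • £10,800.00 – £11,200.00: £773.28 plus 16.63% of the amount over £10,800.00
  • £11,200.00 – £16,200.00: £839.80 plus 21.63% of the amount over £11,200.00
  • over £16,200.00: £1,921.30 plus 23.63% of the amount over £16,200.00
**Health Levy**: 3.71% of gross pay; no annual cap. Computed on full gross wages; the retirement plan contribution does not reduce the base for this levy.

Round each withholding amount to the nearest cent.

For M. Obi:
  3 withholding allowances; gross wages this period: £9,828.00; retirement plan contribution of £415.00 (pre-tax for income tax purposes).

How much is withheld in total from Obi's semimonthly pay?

Income Tax: taxable = £9,828.00 − £415.00 − 3×£240.00 = £8,693.00
  £234.00 + 9.63% × (£8,693.00 − £5,200.00) = £234.00 + 9.63% × £3,493.00 = £570.38
Health Levy: 3.71% × £9,828.00 = £364.62
Total: £570.38 + £364.62 = £935.00

£935.00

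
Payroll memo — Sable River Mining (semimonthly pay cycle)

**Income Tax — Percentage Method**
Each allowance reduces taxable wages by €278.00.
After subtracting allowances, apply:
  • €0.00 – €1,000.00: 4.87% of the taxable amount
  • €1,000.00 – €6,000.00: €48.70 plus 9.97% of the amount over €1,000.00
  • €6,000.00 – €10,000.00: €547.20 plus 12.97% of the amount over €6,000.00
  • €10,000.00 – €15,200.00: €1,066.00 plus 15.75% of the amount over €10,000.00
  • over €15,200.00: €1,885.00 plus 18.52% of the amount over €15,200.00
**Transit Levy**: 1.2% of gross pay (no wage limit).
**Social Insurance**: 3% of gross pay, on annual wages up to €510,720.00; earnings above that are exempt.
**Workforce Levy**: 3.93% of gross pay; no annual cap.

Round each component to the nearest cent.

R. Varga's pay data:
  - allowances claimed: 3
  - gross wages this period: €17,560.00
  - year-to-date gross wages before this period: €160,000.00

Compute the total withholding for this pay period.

Income Tax: taxable = €17,560.00 − 3×€278.00 = €16,726.00
  €1,885.00 + 18.52% × (€16,726.00 − €15,200.00) = €1,885.00 + 18.52% × €1,526.00 = €2,167.62
Transit Levy: 1.2% × €17,560.00 = €210.72
Social Insurance: 3% × €17,560.00 = €526.80
Workforce Levy: 3.93% × €17,560.00 = €690.11
Total: €2,167.62 + €210.72 + €526.80 + €690.11 = €3,595.25

€3,595.25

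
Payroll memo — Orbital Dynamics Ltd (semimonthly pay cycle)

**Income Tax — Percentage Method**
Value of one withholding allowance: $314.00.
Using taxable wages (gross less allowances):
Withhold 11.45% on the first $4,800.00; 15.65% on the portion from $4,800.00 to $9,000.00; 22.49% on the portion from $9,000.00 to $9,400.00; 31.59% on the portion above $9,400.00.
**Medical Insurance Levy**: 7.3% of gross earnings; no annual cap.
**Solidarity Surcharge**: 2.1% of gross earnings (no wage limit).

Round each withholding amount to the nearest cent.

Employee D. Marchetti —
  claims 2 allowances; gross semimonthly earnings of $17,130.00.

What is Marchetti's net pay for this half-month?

$11,979.40

Income Tax: taxable = $17,130.00 − 2×$314.00 = $16,502.00
  $1,296.86 + 31.59% × ($16,502.00 − $9,400.00) = $1,296.86 + 31.59% × $7,102.00 = $3,540.38
Medical Insurance Levy: 7.3% × $17,130.00 = $1,250.49
Solidarity Surcharge: 2.1% × $17,130.00 = $359.73
Total withheld: $3,540.38 + $1,250.49 + $359.73 = $5,150.60
Net pay: $17,130.00 − $5,150.60 = $11,979.40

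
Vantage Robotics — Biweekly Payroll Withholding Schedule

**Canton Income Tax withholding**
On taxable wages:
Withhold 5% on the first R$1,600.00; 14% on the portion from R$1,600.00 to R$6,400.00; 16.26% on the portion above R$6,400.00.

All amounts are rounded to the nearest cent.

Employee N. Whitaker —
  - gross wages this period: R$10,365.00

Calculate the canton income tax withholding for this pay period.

R$1,396.71

Canton Income Tax: taxable = R$10,365.00
  R$752.00 + 16.26% × (R$10,365.00 − R$6,400.00) = R$752.00 + 16.26% × R$3,965.00 = R$1,396.71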